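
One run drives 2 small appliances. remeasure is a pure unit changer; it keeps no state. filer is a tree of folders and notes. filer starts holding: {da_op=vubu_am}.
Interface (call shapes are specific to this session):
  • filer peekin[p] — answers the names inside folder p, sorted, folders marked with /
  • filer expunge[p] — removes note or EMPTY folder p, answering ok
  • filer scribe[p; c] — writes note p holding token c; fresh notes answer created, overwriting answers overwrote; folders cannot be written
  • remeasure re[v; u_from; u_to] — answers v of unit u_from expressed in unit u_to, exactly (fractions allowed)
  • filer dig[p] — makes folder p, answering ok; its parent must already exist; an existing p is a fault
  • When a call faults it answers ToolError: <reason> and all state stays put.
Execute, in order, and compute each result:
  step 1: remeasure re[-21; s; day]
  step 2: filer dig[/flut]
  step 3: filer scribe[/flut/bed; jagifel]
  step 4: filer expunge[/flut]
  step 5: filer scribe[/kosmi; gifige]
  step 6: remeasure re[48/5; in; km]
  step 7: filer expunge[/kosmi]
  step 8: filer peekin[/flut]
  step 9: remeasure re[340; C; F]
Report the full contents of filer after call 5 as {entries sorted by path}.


·→ remeasure re(v→-21, u_from→s, u_to→day)
·← -7/28800
·→ filer dig(p→/flut)
·← ok
·→ filer scribe(p→/flut/bed, c→jagifel)
·← created
·→ filer expunge(p→/flut)
·← ToolError: not empty
·→ filer scribe(p→/kosmi, c→gifige)
·← created
·→ remeasure re(v→48/5, u_from→in, u_to→km)
·← 381/1562500
·→ filer expunge(p→/kosmi)
·← ok
·→ filer peekin(p→/flut)
·← [bed]
·→ remeasure re(v→340, u_from→C, u_to→F)
·← 644

Answer: {da_op=vubu_am, flut/, flut/bed=jagifel, kosmi=gifige}


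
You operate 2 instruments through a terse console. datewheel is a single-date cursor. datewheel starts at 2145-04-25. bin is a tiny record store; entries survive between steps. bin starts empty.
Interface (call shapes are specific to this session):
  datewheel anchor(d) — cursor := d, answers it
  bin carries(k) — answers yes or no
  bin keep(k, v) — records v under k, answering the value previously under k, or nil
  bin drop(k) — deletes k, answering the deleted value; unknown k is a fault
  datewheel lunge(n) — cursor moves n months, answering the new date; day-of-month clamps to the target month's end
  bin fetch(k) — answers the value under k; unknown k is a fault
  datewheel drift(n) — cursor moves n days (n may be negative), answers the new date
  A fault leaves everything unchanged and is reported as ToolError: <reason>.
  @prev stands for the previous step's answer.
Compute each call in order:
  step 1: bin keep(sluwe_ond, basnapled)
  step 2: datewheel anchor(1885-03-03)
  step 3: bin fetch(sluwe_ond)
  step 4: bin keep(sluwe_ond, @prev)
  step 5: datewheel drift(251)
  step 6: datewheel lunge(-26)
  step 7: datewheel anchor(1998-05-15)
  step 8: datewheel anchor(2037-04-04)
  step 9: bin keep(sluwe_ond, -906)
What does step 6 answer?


→ bin keep(k=sluwe_ond, v=basnapled)
← nil
→ datewheel anchor(d=1885-03-03)
← 1885-03-03
→ bin fetch(k=sluwe_ond)
← basnapled
→ bin keep(k=sluwe_ond, v=@prev)
← basnapled
→ datewheel drift(n=251)
← 1885-11-09
→ datewheel lunge(n=-26)
← 1883-09-09
→ datewheel anchor(d=1998-05-15)
← 1998-05-15
→ datewheel anchor(d=2037-04-04)
← 2037-04-04
→ bin keep(k=sluwe_ond, v=-906)
← basnapled

Answer: 1883-09-09


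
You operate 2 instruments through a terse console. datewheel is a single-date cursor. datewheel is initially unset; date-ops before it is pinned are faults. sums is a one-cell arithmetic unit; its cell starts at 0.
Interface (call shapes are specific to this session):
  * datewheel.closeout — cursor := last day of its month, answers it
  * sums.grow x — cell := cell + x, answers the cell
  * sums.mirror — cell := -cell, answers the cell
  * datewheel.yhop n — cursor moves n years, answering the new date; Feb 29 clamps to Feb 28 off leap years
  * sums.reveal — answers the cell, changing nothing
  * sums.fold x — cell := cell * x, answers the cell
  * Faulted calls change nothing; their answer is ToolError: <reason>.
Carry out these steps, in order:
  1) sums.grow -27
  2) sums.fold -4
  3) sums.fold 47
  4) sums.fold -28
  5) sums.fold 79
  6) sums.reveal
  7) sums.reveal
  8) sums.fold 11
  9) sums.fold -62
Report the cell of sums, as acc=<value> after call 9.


Invoking sums.grow on x→-27, and observe -27.
Then sums.fold on x→-4, and observe 108.
Calling sums.fold on x→47, and observe 5076.
I call sums.fold on x→-28, which returns -142128.
I invoke sums.fold on x→79, which returns -11228112.
Now I run sums.reveal(), giving -11228112.
I try sums.reveal(), and get -11228112.
I try sums.fold on x→11, which returns -123509232.
I use sums.fold on x→-62, → 7657572384.

Answer: acc=7657572384


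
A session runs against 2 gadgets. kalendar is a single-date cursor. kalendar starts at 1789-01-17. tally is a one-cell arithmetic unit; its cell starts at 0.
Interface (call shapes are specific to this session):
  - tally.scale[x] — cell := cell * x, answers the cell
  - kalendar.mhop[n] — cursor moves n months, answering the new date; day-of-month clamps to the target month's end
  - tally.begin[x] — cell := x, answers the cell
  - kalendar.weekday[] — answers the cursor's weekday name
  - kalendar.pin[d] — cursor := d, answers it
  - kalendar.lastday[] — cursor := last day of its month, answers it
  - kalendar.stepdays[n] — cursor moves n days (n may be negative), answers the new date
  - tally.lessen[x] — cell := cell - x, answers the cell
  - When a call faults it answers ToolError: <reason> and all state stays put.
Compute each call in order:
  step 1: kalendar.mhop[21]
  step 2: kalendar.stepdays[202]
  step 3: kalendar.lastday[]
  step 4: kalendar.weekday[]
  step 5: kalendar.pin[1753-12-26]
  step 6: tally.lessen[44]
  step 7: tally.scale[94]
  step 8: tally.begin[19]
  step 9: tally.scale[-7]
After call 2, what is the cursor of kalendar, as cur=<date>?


Invoking mhop using n→21, and see 1790-10-17.
I use stepdays using n→202, and observe 1791-05-07.
Invoking lastday(): 1791-05-31.
Now I run weekday(): Tuesday.
I call pin using d→1753-12-26, which returns 1753-12-26.
Calling lessen using x→44, and observe -44.
Using scale using x→94, giving -4136.
Then begin using x→19, and observe 19.
Now I run scale using x→-7, and get -133.

Answer: cur=1791-05-07


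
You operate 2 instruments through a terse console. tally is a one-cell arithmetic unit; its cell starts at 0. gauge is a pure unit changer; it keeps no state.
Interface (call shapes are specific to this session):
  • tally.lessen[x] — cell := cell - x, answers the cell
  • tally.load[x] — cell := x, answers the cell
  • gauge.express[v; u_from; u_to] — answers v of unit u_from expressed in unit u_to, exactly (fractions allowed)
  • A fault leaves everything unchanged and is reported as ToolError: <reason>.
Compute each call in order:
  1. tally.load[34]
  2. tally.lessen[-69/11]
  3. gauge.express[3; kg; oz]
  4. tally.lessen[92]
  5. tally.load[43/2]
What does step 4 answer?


;; tally.load(34) == 34
;; tally.lessen(-69/11) == 443/11
;; gauge.express(3, kg, oz) == 4800000000/45359237
;; tally.lessen(92) == -569/11
;; tally.load(43/2) == 43/2

Answer: -569/11


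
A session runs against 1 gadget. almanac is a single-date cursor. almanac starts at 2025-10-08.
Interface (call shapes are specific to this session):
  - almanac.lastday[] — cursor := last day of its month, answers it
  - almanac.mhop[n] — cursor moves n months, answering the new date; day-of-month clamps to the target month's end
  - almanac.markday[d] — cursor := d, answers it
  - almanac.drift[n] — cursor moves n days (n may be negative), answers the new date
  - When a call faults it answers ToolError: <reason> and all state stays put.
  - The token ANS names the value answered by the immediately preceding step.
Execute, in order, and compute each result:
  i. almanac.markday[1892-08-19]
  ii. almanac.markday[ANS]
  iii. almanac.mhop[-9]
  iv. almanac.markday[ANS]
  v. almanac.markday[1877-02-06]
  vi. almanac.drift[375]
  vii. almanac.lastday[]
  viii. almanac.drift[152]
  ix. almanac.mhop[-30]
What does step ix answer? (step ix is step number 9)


Answer: 1876-01-30

Derivation:
CALL markday[d→1892-08-19]
RET  1892-08-19
CALL markday[d→ANS]
RET  1892-08-19
CALL mhop[n→-9]
RET  1891-11-19
CALL markday[d→ANS]
RET  1891-11-19
CALL markday[d→1877-02-06]
RET  1877-02-06
CALL drift[n→375]
RET  1878-02-16
CALL lastday[]
RET  1878-02-28
CALL drift[n→152]
RET  1878-07-30
CALL mhop[n→-30]
RET  1876-01-30


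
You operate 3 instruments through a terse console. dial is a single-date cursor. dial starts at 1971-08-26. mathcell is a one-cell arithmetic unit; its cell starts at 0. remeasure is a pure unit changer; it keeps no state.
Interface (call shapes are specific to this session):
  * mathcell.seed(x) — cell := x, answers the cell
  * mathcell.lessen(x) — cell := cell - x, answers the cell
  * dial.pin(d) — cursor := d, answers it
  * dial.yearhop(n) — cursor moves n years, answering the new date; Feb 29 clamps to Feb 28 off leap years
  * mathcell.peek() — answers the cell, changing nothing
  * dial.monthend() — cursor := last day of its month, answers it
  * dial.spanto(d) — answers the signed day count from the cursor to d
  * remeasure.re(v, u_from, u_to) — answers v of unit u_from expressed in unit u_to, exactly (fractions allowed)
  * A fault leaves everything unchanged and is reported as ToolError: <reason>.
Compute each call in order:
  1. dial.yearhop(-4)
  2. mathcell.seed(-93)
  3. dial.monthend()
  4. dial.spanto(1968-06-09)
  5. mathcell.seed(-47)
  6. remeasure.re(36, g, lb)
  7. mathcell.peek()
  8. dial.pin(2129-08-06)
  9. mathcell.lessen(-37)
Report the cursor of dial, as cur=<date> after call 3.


Answer: cur=1967-08-31

Derivation:
;; 1. dial.yearhop(n→-4) : 1967-08-26
;; 2. mathcell.seed(x→-93) : -93
;; 3. dial.monthend() : 1967-08-31
;; 4. dial.spanto(d→1968-06-09) : 283
;; 5. mathcell.seed(x→-47) : -47
;; 6. remeasure.re(v→36, u_from→g, u_to→lb) : 3600000/45359237
;; 7. mathcell.peek() : -47
;; 8. dial.pin(d→2129-08-06) : 2129-08-06
;; 9. mathcell.lessen(x→-37) : -10


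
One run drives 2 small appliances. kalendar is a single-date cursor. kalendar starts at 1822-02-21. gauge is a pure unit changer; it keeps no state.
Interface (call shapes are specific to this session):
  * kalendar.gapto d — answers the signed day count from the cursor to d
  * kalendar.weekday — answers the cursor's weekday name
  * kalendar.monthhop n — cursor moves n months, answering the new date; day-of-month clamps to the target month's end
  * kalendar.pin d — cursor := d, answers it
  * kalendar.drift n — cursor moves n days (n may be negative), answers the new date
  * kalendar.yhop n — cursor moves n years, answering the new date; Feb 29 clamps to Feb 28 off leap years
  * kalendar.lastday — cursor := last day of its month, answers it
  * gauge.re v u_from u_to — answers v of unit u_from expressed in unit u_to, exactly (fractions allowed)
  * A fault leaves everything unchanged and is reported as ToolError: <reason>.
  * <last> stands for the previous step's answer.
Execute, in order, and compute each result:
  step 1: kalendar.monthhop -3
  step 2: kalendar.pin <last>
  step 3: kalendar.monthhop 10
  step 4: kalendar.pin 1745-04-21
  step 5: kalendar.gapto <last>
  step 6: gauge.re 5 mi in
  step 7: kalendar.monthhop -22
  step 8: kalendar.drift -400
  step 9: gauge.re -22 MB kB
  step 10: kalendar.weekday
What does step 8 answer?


Using kalendar.monthhop on -3, — result: 1821-11-21.
Using kalendar.pin on <last>: 1821-11-21.
Using kalendar.monthhop on 10, which returns 1822-09-21.
I invoke kalendar.pin on 1745-04-21, — result: 1745-04-21.
I run kalendar.gapto on <last>: 0.
I use gauge.re on 5, mi, in, → 316800.
Invoking kalendar.monthhop on -22, — result: 1743-06-21.
Next I call kalendar.drift on -400, yielding 1742-05-17.
I invoke gauge.re on -22, MB, kB, which returns -22000.
I try kalendar.weekday(), → Thursday.

Answer: 1742-05-17


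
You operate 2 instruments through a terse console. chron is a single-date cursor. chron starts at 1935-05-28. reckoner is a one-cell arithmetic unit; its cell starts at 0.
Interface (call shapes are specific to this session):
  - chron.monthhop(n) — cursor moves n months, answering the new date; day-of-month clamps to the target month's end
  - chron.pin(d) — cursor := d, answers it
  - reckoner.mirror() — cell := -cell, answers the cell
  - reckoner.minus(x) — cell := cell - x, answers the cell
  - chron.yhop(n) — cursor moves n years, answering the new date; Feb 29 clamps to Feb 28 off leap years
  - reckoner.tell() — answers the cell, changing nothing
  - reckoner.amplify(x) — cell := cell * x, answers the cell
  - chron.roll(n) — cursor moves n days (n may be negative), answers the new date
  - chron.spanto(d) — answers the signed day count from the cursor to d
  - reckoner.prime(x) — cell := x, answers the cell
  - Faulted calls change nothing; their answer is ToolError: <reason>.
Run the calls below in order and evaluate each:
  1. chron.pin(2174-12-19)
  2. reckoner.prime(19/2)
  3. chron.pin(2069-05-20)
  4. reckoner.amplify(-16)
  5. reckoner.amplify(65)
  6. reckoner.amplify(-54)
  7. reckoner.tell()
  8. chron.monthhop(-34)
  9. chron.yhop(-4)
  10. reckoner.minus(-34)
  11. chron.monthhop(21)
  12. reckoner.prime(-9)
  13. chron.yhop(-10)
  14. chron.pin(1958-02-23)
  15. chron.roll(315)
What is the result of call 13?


% chron.pin d→2174-12-19
[out] 2174-12-19
% reckoner.prime x→19/2
[out] 19/2
% chron.pin d→2069-05-20
[out] 2069-05-20
% reckoner.amplify x→-16
[out] -152
% reckoner.amplify x→65
[out] -9880
% reckoner.amplify x→-54
[out] 533520
% reckoner.tell
[out] 533520
% chron.monthhop n→-34
[out] 2066-07-20
% chron.yhop n→-4
[out] 2062-07-20
% reckoner.minus x→-34
[out] 533554
% chron.monthhop n→21
[out] 2064-04-20
% reckoner.prime x→-9
[out] -9
% chron.yhop n→-10
[out] 2054-04-20
% chron.pin d→1958-02-23
[out] 1958-02-23
% chron.roll n→315
[out] 1959-01-04

Answer: 2054-04-20


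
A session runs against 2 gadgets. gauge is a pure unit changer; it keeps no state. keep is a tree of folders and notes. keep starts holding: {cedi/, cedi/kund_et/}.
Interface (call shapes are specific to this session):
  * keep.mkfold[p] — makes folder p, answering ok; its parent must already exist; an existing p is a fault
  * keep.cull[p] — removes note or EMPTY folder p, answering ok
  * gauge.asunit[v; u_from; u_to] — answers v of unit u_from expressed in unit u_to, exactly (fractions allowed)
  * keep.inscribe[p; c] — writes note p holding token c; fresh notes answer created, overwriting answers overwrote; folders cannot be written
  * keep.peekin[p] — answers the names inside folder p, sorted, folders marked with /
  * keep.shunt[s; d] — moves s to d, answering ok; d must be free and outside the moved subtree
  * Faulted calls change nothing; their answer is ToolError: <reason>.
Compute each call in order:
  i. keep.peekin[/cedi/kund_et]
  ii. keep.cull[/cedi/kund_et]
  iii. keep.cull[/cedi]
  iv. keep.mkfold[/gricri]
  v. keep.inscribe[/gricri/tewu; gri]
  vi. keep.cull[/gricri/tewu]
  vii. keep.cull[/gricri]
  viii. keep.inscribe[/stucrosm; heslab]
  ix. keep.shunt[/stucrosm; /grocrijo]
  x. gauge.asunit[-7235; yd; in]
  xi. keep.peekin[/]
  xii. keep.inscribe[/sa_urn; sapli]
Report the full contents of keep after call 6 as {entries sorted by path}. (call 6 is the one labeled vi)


Calling peekin passing p=/cedi/kund_et, and get [].
Using cull passing p=/cedi/kund_et, and observe ok.
Now I run cull passing p=/cedi, — result: ok.
I call mkfold passing p=/gricri, and see ok.
I run inscribe passing p=/gricri/tewu, c=gri: created.
Next I call cull passing p=/gricri/tewu, — result: ok.
I try cull passing p=/gricri, giving ok.
I try inscribe passing p=/stucrosm, c=heslab, — result: created.
Calling shunt passing s=/stucrosm, d=/grocrijo, — result: ok.
Calling asunit passing v=-7235, u_from=yd, u_to=in, — result: -260460.
Invoking peekin passing p=/, which returns [grocrijo].
Using inscribe passing p=/sa_urn, c=sapli, → created.

Answer: {gricri/}


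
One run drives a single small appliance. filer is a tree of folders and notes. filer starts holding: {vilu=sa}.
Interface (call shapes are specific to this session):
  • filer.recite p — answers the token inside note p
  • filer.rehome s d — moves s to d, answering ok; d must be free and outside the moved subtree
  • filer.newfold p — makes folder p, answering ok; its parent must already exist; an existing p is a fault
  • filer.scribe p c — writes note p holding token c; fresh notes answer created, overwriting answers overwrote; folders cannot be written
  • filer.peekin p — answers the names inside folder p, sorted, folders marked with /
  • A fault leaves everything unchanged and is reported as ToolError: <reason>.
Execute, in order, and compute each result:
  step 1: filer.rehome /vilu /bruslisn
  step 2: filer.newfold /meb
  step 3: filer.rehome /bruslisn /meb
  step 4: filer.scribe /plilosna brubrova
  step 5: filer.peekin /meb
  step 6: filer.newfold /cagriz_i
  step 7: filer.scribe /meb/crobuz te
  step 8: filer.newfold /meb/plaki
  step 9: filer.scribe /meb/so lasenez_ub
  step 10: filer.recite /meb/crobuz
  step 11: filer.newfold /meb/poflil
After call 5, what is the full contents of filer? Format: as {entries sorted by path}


Answer: {bruslisn=sa, meb/, plilosna=brubrova}

Derivation:
% filer.rehome s→/vilu d→/bruslisn
  ok
% filer.newfold p→/meb
  ok
% filer.rehome s→/bruslisn d→/meb
  ToolError: exists
% filer.scribe p→/plilosna c→brubrova
  created
% filer.peekin p→/meb
  []
% filer.newfold p→/cagriz_i
  ok
% filer.scribe p→/meb/crobuz c→te
  created
% filer.newfold p→/meb/plaki
  ok
% filer.scribe p→/meb/so c→lasenez_ub
  created
% filer.recite p→/meb/crobuz
  te
% filer.newfold p→/meb/poflil
  ok


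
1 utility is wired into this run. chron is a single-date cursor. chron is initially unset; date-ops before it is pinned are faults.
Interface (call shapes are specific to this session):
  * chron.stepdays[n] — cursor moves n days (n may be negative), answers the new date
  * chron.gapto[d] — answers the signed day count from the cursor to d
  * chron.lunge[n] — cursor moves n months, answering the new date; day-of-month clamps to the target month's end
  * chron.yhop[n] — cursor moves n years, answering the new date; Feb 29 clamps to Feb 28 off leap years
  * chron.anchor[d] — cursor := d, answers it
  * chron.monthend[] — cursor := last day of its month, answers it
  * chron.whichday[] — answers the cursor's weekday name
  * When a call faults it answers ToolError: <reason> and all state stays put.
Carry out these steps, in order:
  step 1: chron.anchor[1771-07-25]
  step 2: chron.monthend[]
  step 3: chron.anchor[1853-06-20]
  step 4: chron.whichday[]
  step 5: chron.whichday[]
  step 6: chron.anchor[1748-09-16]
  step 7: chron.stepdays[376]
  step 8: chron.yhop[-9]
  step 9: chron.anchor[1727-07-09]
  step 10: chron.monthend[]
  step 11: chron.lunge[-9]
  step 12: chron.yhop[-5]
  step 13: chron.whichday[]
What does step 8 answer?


>>> anchor d='1771-07-25'
  1771-07-25
>>> monthend
  1771-07-31
>>> anchor d='1853-06-20'
  1853-06-20
>>> whichday
  Monday
>>> whichday
  Monday
>>> anchor d='1748-09-16'
  1748-09-16
>>> stepdays n='376'
  1749-09-27
>>> yhop n='-9'
  1740-09-27
>>> anchor d='1727-07-09'
  1727-07-09
>>> monthend
  1727-07-31
>>> lunge n='-9'
  1726-10-31
>>> yhop n='-5'
  1721-10-31
>>> whichday
  Friday

Answer: 1740-09-27


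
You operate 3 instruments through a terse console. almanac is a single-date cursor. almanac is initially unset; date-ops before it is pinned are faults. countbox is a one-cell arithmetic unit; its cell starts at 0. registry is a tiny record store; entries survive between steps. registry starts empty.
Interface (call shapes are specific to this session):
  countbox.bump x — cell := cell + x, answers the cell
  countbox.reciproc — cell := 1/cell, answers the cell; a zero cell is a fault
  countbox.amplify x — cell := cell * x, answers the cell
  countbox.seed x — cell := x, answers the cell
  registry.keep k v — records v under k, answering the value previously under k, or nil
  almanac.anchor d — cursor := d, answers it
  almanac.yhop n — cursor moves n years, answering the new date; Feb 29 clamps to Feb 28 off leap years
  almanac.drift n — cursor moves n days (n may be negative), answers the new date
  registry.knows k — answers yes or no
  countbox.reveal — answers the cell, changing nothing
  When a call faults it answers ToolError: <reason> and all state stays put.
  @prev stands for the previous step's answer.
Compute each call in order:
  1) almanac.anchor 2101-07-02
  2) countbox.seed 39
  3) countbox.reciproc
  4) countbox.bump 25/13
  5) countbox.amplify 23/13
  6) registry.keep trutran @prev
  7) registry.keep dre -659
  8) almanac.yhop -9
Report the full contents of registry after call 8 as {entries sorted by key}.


Step: almanac.anchor[d='2101-07-02']
Result: 2101-07-02
Step: countbox.seed[x='39']
Result: 39
Step: countbox.reciproc[]
Result: 1/39
Step: countbox.bump[x='25/13']
Result: 76/39
Step: countbox.amplify[x='23/13']
Result: 1748/507
Step: registry.keep[k='trutran'; v='@prev']
Result: nil
Step: registry.keep[k='dre'; v='-659']
Result: nil
Step: almanac.yhop[n='-9']
Result: 2092-07-02

Answer: {dre=-659, trutran=1748/507}


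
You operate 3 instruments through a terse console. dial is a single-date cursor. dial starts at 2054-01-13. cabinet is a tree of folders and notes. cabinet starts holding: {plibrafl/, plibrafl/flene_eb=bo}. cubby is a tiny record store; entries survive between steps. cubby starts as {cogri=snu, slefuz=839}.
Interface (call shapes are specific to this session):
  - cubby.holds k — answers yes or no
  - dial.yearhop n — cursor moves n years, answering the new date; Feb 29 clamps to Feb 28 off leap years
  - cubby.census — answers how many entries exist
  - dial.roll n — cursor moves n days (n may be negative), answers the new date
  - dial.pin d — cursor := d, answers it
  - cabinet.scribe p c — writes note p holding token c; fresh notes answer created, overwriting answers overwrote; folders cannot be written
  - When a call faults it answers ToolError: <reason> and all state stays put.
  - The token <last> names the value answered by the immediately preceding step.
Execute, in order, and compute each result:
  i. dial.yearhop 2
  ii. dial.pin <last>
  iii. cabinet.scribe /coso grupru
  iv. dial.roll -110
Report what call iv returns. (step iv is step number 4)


Answer: 2055-09-25

Derivation:
>>> dial.yearhop n='2'
[out] 2056-01-13
>>> dial.pin d='<last>'
[out] 2056-01-13
>>> cabinet.scribe p='/coso' c='grupru'
[out] created
>>> dial.roll n='-110'
[out] 2055-09-25


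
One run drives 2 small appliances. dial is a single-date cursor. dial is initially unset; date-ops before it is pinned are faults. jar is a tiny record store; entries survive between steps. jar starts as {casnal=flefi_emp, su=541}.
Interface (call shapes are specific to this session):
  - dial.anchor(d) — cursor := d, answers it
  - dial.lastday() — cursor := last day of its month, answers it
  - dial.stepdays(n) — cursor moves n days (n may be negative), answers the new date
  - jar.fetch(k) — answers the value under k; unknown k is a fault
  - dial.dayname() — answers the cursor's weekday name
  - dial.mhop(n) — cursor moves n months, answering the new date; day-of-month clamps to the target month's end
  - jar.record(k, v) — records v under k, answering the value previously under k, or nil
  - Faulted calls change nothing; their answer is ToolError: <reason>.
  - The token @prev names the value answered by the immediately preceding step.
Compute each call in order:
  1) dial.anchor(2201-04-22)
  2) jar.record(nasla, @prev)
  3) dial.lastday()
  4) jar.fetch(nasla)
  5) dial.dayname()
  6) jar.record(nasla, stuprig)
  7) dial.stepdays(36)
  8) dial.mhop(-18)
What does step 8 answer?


Act: dial.anchor[d='2201-04-22']
Obs: 2201-04-22
Act: jar.record[k='nasla'; v='@prev']
Obs: nil
Act: dial.lastday[]
Obs: 2201-04-30
Act: jar.fetch[k='nasla']
Obs: 2201-04-22
Act: dial.dayname[]
Obs: Thursday
Act: jar.record[k='nasla'; v='stuprig']
Obs: 2201-04-22
Act: dial.stepdays[n='36']
Obs: 2201-06-05
Act: dial.mhop[n='-18']
Obs: 2199-12-05

Answer: 2199-12-05


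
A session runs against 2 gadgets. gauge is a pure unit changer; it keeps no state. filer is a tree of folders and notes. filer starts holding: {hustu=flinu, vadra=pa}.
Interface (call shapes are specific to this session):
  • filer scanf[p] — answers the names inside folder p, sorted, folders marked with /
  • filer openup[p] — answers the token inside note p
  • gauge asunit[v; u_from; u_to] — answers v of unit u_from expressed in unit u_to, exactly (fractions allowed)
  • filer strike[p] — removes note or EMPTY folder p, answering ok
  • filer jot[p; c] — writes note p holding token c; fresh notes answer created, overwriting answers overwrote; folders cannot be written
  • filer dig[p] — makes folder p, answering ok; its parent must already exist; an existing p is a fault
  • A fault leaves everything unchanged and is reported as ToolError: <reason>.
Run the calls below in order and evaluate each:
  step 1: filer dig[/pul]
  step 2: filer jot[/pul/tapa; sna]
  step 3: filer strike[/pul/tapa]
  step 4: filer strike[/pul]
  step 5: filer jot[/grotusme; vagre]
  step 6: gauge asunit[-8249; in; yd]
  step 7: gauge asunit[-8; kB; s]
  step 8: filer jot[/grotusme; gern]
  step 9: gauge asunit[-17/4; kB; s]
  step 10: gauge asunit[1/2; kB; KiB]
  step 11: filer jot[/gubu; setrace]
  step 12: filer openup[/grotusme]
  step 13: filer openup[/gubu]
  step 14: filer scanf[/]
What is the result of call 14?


~$ filer dig /pul
= ok
~$ filer jot /pul/tapa sna
= created
~$ filer strike /pul/tapa
= ok
~$ filer strike /pul
= ok
~$ filer jot /grotusme vagre
= created
~$ gauge asunit -8249 in yd
= -8249/36
~$ gauge asunit -8 kB s
= ToolError: incompatible units
~$ filer jot /grotusme gern
= overwrote
~$ gauge asunit -17/4 kB s
= ToolError: incompatible units
~$ gauge asunit 1/2 kB KiB
= 125/256
~$ filer jot /gubu setrace
= created
~$ filer openup /grotusme
= gern
~$ filer openup /gubu
= setrace
~$ filer scanf /
= [grotusme, gubu, hustu, vadra]

Answer: [grotusme, gubu, hustu, vadra]


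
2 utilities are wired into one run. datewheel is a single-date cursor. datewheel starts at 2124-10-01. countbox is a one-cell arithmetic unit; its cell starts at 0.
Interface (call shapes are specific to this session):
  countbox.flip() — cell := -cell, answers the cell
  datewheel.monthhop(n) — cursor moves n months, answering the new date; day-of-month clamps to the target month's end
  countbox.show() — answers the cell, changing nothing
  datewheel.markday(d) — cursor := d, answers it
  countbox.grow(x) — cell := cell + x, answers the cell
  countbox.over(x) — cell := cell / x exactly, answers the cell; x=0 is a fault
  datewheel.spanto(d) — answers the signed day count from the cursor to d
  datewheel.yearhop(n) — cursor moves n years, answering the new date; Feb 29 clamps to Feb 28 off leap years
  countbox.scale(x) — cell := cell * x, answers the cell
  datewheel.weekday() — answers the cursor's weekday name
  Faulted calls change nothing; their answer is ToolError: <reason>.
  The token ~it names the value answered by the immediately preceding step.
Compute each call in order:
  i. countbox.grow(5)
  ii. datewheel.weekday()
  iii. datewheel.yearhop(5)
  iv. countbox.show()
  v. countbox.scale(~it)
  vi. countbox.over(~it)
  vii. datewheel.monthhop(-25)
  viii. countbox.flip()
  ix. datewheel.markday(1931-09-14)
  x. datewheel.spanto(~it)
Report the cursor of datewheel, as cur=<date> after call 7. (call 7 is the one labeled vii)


~$ countbox.grow x→5
  5
~$ datewheel.weekday
  Sunday
~$ datewheel.yearhop n→5
  2129-10-01
~$ countbox.show
  5
~$ countbox.scale x→~it
  25
~$ countbox.over x→~it
  1
~$ datewheel.monthhop n→-25
  2127-09-01
~$ countbox.flip
  -1
~$ datewheel.markday d→1931-09-14
  1931-09-14
~$ datewheel.spanto d→~it
  0

Answer: cur=2127-09-01


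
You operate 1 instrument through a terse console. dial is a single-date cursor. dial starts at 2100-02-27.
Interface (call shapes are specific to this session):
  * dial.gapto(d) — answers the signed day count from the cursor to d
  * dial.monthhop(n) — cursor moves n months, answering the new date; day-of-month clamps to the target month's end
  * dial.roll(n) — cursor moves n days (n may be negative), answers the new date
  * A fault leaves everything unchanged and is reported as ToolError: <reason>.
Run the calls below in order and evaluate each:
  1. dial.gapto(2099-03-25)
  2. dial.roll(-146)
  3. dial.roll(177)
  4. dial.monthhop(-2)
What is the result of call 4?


Answer: 2100-01-30

Derivation:
I try dial.gapto passing 2099-03-25, → -339.
I invoke dial.roll passing -146, which returns 2099-10-04.
I try dial.roll passing 177, which returns 2100-03-30.
Next I call dial.monthhop passing -2, and see 2100-01-30.


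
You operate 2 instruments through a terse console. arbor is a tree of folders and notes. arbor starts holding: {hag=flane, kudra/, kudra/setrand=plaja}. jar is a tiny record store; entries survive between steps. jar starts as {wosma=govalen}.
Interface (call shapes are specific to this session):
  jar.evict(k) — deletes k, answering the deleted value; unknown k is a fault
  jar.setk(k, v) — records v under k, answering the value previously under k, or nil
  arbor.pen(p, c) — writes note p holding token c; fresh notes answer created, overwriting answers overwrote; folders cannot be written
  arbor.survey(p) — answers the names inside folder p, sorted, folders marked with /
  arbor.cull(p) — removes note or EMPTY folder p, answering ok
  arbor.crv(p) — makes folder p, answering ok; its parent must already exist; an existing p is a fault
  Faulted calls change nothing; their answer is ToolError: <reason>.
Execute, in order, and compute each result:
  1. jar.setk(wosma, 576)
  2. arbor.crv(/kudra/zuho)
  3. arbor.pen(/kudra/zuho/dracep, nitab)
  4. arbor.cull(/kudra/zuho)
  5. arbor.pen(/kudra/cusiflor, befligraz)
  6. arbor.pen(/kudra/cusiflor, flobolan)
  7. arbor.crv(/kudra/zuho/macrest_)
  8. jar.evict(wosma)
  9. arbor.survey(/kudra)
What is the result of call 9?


Now I run jar.setk(k→wosma, v→576), and see govalen.
Using arbor.crv(p→/kudra/zuho), and get ok.
I try arbor.pen(p→/kudra/zuho/dracep, c→nitab), and see created.
Now I run arbor.cull(p→/kudra/zuho), → ToolError: not empty.
Now I run arbor.pen(p→/kudra/cusiflor, c→befligraz), and observe created.
Next I call arbor.pen(p→/kudra/cusiflor, c→flobolan), and see overwrote.
Now I run arbor.crv(p→/kudra/zuho/macrest_), yielding ok.
Then jar.evict(k→wosma), giving 576.
I try arbor.survey(p→/kudra): [cusiflor, setrand, zuho/].

Answer: [cusiflor, setrand, zuho/]


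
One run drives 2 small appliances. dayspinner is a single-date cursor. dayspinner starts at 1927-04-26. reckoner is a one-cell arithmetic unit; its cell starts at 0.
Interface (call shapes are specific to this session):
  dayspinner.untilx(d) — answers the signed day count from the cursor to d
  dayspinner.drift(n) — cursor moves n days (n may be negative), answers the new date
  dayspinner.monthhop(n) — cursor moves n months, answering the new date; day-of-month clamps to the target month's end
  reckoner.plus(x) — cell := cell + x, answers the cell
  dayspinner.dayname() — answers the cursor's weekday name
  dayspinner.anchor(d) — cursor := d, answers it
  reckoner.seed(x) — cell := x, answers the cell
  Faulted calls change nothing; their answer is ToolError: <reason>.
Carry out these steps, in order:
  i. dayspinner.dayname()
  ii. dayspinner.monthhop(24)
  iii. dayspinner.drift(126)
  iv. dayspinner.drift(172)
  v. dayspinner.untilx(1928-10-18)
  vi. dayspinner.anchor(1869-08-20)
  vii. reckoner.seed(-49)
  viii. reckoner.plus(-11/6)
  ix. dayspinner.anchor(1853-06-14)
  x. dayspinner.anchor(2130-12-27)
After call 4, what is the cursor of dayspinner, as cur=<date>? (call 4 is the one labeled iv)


# dayspinner.dayname() => Tuesday
# dayspinner.monthhop(n=24) => 1929-04-26
# dayspinner.drift(n=126) => 1929-08-30
# dayspinner.drift(n=172) => 1930-02-18
# dayspinner.untilx(d=1928-10-18) => -488
# dayspinner.anchor(d=1869-08-20) => 1869-08-20
# reckoner.seed(x=-49) => -49
# reckoner.plus(x=-11/6) => -305/6
# dayspinner.anchor(d=1853-06-14) => 1853-06-14
# dayspinner.anchor(d=2130-12-27) => 2130-12-27

Answer: cur=1930-02-18


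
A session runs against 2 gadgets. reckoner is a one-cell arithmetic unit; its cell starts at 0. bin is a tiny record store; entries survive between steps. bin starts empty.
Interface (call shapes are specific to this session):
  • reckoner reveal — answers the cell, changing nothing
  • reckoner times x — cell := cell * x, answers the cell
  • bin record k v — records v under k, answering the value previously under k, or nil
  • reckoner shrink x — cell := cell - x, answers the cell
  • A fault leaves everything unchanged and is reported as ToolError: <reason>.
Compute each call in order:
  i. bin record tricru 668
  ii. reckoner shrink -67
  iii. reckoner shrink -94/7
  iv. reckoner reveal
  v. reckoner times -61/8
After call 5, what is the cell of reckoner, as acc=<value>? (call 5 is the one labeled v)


Answer: acc=-34343/56

Derivation:
==> bin record(k: tricru, v: 668)
<== nil
==> reckoner shrink(x: -67)
<== 67
==> reckoner shrink(x: -94/7)
<== 563/7
==> reckoner reveal()
<== 563/7
==> reckoner times(x: -61/8)
<== -34343/56


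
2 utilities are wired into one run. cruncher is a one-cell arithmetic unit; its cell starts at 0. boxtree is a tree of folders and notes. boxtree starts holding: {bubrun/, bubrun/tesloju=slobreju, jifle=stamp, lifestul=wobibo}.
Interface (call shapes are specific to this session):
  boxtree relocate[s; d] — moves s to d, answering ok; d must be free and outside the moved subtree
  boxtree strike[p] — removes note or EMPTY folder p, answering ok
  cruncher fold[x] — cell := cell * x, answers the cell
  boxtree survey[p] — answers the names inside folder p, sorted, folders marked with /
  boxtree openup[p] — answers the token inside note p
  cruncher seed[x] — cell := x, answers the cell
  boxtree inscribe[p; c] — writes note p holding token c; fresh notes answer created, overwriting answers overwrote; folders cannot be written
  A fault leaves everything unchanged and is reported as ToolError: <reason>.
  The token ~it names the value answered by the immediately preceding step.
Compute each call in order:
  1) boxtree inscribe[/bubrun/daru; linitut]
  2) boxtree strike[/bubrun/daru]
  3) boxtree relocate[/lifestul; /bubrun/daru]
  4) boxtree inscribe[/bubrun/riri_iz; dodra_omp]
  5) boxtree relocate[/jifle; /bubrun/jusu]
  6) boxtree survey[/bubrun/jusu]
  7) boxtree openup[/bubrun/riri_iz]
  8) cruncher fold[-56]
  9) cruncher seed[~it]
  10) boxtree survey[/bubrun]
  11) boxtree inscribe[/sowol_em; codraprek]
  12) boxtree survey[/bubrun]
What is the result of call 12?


Act: boxtree inscribe[p: /bubrun/daru; c: linitut]
Obs: created
Act: boxtree strike[p: /bubrun/daru]
Obs: ok
Act: boxtree relocate[s: /lifestul; d: /bubrun/daru]
Obs: ok
Act: boxtree inscribe[p: /bubrun/riri_iz; c: dodra_omp]
Obs: created
Act: boxtree relocate[s: /jifle; d: /bubrun/jusu]
Obs: ok
Act: boxtree survey[p: /bubrun/jusu]
Obs: ToolError: not a directory
Act: boxtree openup[p: /bubrun/riri_iz]
Obs: dodra_omp
Act: cruncher fold[x: -56]
Obs: 0
Act: cruncher seed[x: ~it]
Obs: 0
Act: boxtree survey[p: /bubrun]
Obs: [daru, jusu, riri_iz, tesloju]
Act: boxtree inscribe[p: /sowol_em; c: codraprek]
Obs: created
Act: boxtree survey[p: /bubrun]
Obs: [daru, jusu, riri_iz, tesloju]

Answer: [daru, jusu, riri_iz, tesloju]


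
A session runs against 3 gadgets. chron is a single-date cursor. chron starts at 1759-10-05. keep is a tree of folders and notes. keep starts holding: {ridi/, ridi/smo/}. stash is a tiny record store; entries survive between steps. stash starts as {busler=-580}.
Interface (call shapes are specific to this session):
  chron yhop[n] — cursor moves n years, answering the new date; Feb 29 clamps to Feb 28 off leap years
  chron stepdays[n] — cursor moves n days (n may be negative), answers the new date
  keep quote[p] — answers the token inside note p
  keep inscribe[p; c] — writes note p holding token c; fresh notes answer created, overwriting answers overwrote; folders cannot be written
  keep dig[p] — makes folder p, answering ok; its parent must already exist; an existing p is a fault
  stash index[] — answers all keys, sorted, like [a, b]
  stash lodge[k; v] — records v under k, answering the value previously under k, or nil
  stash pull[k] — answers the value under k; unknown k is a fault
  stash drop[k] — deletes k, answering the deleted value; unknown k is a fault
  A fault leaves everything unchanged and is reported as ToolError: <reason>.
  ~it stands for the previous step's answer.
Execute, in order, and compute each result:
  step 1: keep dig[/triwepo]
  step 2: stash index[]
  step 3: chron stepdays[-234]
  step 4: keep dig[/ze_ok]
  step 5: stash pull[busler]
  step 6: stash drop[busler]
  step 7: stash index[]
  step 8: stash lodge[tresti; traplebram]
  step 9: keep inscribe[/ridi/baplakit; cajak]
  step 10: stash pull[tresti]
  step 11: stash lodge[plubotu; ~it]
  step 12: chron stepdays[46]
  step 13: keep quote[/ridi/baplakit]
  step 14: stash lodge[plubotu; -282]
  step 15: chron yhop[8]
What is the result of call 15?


Answer: 1767-03-31

Derivation:
I run keep dig using p: /triwepo, → ok.
Invoking stash index(), → [busler].
Next I call chron stepdays using n: -234, — result: 1759-02-13.
Now I run keep dig using p: /ze_ok, giving ok.
Calling stash pull using k: busler: -580.
Then stash drop using k: busler: -580.
Calling stash index(): [].
I try stash lodge using k: tresti, v: traplebram: nil.
I try keep inscribe using p: /ridi/baplakit, c: cajak, and observe created.
Then stash pull using k: tresti, giving traplebram.
Invoking stash lodge using k: plubotu, v: ~it: nil.
Calling chron stepdays using n: 46, which returns 1759-03-31.
Invoking keep quote using p: /ridi/baplakit, and see cajak.
Now I run stash lodge using k: plubotu, v: -282, and get traplebram.
I invoke chron yhop using n: 8, — result: 1767-03-31.


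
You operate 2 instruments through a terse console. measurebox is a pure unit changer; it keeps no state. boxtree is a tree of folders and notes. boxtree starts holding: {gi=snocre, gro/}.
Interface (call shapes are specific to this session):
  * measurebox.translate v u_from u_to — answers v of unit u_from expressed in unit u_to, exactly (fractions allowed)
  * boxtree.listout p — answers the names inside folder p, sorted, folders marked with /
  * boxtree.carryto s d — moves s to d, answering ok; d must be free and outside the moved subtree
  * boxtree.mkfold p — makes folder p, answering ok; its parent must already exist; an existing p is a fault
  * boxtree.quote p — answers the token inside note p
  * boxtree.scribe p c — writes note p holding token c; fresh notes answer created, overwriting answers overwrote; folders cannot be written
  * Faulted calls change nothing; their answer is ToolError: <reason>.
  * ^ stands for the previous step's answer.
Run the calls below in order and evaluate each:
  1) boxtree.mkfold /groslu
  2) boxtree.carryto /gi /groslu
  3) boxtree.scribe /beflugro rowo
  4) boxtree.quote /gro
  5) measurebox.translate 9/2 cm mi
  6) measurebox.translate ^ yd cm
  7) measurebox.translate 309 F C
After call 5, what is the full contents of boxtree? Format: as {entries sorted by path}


>> boxtree.mkfold(/groslu)
<< ok
>> boxtree.carryto(/gi, /groslu)
<< ToolError: exists
>> boxtree.scribe(/beflugro, rowo)
<< created
>> boxtree.quote(/gro)
<< ToolError: is a directory
>> measurebox.translate(9/2, cm, mi)
<< 5/178816
>> measurebox.translate(^, yd, cm)
<< 9/3520
>> measurebox.translate(309, F, C)
<< 1385/9

Answer: {beflugro=rowo, gi=snocre, gro/, groslu/}
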